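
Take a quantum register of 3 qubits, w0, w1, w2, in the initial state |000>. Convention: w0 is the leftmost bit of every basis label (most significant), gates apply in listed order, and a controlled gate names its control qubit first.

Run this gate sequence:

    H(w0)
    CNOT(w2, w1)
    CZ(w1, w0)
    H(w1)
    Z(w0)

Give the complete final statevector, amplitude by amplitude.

The final amplitudes are 1/2 on |000>, 0 on |001>, 1/2 on |010>, 0 on |011>, -1/2 on |100>, 0 on |101>, -1/2 on |110>, 0 on |111>.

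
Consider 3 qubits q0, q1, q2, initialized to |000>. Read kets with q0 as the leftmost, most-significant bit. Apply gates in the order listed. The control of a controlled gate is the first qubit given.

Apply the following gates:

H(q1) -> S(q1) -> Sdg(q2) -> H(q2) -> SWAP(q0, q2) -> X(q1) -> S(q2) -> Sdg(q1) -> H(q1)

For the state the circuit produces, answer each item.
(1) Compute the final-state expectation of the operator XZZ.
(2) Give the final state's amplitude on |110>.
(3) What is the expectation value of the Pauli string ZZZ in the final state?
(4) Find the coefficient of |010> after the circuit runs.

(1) In the final state, XZZ has expectation -1.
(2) |110> carries amplitude sqrt(2)*I/2 in the final state.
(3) In the final state, ZZZ has expectation 0.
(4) The final state's coefficient on |010> equals sqrt(2)*I/2.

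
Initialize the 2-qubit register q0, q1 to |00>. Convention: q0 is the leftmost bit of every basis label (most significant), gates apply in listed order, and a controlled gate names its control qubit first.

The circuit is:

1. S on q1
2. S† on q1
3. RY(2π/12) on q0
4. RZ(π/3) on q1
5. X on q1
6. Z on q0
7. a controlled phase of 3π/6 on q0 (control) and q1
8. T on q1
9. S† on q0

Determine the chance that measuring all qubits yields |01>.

Outcome |01> occurs with probability sqrt(3)/4 + 1/2.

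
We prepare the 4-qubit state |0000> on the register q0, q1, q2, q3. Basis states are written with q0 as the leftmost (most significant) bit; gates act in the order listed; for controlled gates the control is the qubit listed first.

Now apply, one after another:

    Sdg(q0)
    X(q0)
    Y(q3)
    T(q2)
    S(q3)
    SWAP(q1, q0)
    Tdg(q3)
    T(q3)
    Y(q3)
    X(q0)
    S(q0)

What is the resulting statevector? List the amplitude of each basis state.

The final amplitudes are -1 on |1100>, and 0 on every other basis state.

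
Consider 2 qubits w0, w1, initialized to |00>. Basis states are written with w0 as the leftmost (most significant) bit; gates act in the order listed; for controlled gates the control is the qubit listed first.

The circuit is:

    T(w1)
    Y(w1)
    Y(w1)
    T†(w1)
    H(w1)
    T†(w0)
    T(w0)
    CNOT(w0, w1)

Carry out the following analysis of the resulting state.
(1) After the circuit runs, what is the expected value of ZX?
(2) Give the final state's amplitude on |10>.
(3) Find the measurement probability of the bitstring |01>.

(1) The expectation value of ZX is 1. Key observation: gates 1-4 undo each other exactly, leaving only the rest of the circuit to track.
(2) The amplitude on |10> is 0.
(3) Outcome |01> occurs with probability 1/2.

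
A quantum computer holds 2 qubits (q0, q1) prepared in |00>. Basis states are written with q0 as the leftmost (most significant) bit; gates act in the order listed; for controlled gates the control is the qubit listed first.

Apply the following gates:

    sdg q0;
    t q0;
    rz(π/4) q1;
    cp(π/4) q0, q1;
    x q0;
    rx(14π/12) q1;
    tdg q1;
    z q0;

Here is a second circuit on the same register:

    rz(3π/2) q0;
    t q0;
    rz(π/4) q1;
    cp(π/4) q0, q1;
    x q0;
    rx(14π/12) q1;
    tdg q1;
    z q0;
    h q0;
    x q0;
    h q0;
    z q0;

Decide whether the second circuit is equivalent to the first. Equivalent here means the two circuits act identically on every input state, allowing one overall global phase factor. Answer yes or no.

Yes — the two circuits implement the same unitary up to a global phase.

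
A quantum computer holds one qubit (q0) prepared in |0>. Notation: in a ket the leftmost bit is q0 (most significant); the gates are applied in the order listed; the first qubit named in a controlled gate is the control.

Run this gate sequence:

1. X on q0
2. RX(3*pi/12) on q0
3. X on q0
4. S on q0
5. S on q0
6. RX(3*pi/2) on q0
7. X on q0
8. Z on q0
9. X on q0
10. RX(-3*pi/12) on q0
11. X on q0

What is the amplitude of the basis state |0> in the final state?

|0> carries amplitude -sqrt(2)*I/2 in the final state.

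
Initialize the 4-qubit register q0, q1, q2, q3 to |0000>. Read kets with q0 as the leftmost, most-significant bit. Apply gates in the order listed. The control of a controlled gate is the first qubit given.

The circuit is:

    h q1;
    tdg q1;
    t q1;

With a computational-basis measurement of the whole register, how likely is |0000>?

Outcome |0000> occurs with probability 1/2.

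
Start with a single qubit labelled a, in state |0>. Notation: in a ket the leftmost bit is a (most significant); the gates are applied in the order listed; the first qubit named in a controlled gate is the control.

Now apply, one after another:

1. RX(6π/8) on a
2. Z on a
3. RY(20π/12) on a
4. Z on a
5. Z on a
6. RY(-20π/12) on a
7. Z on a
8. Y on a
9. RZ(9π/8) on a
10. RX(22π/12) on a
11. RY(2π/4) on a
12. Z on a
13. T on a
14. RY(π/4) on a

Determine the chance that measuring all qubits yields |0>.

A full measurement returns |0> with probability -5*sqrt(sqrt(2) + 2)/32 - sqrt(3*sqrt(2) + 6)/32 - sqrt(2)/16 - sqrt(6 - 3*sqrt(2))/32 - sqrt(2 - sqrt(2))/32 + sqrt(6)/16 + sqrt(2*sqrt(2) + 4)/8 + 1/2. Key observation: gates 2-7 undo each other exactly, leaving only the rest of the circuit to track.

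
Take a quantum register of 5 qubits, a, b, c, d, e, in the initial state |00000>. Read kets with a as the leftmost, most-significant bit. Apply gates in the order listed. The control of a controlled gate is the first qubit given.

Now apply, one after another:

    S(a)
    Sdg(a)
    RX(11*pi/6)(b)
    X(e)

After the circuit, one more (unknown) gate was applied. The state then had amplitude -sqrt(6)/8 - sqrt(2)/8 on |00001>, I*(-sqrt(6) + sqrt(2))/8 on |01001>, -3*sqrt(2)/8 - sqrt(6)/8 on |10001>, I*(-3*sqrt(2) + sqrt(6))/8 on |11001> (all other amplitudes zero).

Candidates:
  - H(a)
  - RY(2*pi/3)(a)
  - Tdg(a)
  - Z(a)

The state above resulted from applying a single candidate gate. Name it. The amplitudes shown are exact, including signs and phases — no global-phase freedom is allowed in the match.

The applied gate was RY(2*pi/3)(a).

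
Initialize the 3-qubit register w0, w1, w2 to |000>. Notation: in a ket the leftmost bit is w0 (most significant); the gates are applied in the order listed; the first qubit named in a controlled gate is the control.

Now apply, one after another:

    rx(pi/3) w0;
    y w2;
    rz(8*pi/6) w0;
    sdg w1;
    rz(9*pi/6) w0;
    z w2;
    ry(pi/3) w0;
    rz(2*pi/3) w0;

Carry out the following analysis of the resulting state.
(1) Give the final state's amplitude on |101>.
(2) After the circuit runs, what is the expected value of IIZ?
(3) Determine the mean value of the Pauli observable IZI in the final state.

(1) The final state's coefficient on |101> equals sqrt(3)*(1 + exp(-I*pi/3))*exp(3*I*pi/4)/4.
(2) The observable IIZ averages to -1.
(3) The observable IZI averages to 1.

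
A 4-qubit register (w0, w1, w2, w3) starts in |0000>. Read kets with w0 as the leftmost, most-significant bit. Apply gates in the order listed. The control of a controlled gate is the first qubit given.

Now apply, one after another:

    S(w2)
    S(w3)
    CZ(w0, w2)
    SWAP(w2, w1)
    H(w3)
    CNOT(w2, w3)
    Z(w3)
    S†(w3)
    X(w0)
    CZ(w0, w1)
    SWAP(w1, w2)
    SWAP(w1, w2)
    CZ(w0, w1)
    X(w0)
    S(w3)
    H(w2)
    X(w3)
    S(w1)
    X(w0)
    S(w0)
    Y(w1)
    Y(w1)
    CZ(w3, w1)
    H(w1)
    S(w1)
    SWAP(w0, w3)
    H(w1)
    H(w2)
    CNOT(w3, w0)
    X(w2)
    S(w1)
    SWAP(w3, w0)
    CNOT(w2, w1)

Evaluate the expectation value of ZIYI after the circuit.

The observable ZIYI averages to 0. Key observation: the block from step 8 through step 15 cancels to the identity and can be dropped.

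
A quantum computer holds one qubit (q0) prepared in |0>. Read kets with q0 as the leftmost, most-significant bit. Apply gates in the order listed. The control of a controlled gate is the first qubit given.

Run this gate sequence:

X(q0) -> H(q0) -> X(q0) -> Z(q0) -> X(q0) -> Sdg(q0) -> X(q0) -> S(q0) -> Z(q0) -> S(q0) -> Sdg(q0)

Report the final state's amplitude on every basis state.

The resulting statevector has amplitude sqrt(2)*I/2 on |0>, sqrt(2)*I/2 on |1>.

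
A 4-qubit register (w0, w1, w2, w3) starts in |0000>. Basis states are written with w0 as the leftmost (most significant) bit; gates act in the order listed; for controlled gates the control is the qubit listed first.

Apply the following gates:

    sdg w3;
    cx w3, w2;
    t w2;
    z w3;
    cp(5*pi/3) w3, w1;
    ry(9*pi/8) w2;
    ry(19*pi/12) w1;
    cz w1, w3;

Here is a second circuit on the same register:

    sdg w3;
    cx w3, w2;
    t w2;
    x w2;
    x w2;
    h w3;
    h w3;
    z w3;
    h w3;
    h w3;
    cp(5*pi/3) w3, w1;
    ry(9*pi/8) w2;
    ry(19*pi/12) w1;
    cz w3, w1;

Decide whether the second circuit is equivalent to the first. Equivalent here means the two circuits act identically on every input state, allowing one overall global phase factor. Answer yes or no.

Yes — the two circuits implement the same unitary up to a global phase.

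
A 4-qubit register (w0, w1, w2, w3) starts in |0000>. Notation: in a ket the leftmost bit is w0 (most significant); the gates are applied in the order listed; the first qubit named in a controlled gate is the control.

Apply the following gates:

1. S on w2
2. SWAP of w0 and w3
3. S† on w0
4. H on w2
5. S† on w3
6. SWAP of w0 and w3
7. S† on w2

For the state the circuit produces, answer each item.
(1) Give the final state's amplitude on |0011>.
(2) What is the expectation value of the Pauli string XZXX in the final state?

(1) |0011> carries amplitude 0 in the final state.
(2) The expectation value of XZXX is 0.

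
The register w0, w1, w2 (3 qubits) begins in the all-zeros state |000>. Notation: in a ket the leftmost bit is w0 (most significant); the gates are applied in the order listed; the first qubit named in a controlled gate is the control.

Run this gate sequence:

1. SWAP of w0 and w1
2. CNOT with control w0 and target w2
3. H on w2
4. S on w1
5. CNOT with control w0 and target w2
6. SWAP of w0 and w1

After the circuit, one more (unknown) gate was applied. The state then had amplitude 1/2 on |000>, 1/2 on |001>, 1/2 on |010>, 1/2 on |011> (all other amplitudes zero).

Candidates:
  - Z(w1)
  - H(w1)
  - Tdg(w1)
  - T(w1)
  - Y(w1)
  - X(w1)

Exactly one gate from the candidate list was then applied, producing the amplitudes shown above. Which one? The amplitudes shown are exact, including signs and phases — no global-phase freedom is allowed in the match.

The applied gate was H(w1).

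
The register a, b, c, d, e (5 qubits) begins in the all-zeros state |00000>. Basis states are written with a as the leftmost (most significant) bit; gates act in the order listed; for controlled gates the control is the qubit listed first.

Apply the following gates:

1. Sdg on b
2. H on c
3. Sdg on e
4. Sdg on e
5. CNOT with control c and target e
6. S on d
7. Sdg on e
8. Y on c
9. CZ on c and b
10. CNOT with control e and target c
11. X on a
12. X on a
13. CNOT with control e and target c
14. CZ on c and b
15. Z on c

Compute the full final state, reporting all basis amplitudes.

After the circuit, the state carries amplitude -sqrt(2)/2 on |00001>, -sqrt(2)*I/2 on |00100>, and 0 on every other basis state. Key observation: steps 9-14 multiply out to the identity, so the circuit reduces to the remaining gates.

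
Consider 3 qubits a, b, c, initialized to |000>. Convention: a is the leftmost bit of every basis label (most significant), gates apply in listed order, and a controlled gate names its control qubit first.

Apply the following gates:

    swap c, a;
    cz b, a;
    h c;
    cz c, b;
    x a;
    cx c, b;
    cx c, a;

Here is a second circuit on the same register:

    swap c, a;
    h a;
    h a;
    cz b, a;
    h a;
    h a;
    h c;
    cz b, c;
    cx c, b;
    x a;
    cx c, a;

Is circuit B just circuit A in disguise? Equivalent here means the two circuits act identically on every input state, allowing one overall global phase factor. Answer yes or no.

Yes: on every input state the two circuits agree up to one overall phase factor.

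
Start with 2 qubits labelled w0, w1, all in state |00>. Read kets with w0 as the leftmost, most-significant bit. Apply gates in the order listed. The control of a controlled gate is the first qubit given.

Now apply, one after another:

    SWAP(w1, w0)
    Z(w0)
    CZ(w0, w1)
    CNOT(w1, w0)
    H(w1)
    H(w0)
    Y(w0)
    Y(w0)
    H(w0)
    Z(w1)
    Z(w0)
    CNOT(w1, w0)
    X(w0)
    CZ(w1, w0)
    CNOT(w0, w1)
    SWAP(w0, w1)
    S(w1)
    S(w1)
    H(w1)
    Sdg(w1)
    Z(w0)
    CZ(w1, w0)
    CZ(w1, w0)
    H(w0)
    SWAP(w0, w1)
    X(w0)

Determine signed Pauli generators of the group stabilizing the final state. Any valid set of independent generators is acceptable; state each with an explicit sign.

The final state is stabilized by the group generated by -IX, -ZI; other independent generating sets are equally valid.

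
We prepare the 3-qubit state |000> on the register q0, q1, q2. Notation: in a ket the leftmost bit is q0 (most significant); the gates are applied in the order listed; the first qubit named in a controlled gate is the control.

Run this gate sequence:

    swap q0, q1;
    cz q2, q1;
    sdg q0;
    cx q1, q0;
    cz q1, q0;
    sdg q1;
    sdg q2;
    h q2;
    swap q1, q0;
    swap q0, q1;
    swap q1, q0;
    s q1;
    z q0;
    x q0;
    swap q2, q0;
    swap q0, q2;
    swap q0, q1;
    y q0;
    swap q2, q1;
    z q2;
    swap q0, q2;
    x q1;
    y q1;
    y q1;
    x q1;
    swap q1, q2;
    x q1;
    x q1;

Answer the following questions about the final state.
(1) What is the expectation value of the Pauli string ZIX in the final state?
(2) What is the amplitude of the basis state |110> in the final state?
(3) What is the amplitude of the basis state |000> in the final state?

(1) The expectation value of ZIX is -1. Key observation: gates 22-25 undo each other exactly, leaving only the rest of the circuit to track.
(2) The amplitude on |110> is -sqrt(2)*I/2.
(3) |000> carries amplitude 0 in the final state.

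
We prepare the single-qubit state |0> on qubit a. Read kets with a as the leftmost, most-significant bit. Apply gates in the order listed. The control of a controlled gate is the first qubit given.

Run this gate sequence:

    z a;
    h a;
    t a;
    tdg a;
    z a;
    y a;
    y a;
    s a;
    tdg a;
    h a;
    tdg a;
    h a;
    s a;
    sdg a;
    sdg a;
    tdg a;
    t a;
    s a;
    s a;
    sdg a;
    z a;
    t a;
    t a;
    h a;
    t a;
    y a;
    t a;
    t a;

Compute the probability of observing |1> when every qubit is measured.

Outcome |1> occurs with probability 1/4. Key observation: steps 13-20 multiply out to the identity, so the circuit reduces to the remaining gates.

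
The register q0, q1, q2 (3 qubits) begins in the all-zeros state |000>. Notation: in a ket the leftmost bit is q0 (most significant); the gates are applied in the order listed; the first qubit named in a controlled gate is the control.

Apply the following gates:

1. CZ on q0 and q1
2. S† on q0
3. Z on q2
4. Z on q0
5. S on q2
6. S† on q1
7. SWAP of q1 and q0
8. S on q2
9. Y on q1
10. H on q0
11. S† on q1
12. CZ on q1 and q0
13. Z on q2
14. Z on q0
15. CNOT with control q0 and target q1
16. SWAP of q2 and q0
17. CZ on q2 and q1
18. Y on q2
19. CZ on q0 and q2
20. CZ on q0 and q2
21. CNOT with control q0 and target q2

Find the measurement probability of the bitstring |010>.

Outcome |010> occurs with probability 0. Key observation: gates 19-20 undo each other exactly, leaving only the rest of the circuit to track.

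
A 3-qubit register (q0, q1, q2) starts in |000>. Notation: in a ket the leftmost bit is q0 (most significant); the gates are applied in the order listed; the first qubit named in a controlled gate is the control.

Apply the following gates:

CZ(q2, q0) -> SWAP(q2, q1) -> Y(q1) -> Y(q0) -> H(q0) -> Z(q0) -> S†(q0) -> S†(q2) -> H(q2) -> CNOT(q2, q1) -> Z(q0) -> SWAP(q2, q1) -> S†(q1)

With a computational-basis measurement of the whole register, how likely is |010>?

The probability of measuring |010> is 1/4.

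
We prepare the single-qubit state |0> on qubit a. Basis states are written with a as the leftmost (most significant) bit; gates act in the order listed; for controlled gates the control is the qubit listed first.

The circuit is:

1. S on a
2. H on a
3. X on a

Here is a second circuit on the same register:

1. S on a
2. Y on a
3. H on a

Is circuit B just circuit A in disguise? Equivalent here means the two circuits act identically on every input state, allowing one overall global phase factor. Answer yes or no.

No — the two circuits implement different unitaries, even allowing a global phase.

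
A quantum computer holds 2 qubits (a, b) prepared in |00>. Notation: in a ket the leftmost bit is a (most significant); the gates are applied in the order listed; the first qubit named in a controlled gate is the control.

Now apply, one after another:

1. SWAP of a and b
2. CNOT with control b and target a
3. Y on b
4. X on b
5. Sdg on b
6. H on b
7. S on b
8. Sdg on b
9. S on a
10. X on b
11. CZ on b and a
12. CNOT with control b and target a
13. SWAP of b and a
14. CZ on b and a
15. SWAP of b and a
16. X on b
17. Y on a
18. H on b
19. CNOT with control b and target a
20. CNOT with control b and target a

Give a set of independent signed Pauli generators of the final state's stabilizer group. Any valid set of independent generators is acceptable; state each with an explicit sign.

The stabilizer group can be generated by +XZ, +ZX, among other valid generating sets.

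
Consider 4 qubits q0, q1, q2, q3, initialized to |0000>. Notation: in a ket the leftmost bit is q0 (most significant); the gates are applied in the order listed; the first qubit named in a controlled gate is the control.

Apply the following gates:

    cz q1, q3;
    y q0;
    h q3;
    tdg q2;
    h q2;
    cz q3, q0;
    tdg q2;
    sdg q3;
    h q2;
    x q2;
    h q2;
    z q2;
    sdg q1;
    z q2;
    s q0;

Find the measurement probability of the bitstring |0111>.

A full measurement returns |0111> with probability 0. Key observation: gates 9-12 undo each other exactly, leaving only the rest of the circuit to track.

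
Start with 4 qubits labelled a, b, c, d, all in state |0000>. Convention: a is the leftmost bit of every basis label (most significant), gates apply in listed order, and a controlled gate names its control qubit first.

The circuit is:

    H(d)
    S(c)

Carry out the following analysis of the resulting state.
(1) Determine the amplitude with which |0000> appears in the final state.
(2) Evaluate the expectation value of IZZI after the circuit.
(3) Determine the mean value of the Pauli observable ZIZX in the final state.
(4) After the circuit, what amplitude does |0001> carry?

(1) The amplitude on |0000> is sqrt(2)/2.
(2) In the final state, IZZI has expectation 1.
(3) In the final state, ZIZX has expectation 1.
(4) |0001> carries amplitude sqrt(2)/2 in the final state.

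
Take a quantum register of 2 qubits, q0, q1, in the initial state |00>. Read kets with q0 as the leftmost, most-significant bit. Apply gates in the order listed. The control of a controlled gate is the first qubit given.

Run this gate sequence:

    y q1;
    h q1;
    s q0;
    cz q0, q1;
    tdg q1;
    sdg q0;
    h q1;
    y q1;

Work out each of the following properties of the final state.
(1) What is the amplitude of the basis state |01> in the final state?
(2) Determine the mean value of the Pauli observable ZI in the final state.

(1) The amplitude on |01> is -1/2 - exp(3*I*pi/4)/2.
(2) In the final state, ZI has expectation 1.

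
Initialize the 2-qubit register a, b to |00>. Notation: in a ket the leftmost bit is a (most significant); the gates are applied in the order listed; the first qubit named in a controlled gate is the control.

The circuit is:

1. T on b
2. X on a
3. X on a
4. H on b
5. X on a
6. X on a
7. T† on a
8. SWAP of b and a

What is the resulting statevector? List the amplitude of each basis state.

The resulting statevector has amplitude sqrt(2)/2 on |00>, 0 on |01>, sqrt(2)/2 on |10>, 0 on |11>. Key observation: the block from step 2 through step 3 cancels to the identity and can be dropped.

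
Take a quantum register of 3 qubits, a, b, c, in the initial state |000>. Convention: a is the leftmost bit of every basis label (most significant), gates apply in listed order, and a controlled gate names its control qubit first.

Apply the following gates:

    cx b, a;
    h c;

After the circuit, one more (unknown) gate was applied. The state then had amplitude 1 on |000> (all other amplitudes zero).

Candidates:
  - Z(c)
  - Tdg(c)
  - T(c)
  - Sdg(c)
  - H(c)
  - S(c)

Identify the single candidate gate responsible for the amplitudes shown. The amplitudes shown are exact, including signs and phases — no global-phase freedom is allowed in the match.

The unique candidate consistent with the amplitudes is H(c).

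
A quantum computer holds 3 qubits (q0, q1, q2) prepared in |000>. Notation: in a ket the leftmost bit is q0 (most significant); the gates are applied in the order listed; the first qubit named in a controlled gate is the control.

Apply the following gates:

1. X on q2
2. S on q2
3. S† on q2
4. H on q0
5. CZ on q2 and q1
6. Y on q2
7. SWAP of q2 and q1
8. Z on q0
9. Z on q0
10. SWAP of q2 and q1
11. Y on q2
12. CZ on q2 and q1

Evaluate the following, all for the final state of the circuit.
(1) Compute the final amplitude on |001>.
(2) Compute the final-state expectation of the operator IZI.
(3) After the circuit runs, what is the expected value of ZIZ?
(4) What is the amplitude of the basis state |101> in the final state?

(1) The final state's coefficient on |001> equals sqrt(2)/2. Key observation: steps 5-12 multiply out to the identity, so the circuit reduces to the remaining gates.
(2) The observable IZI averages to 1.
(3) In the final state, ZIZ has expectation 0.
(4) |101> carries amplitude sqrt(2)/2 in the final state.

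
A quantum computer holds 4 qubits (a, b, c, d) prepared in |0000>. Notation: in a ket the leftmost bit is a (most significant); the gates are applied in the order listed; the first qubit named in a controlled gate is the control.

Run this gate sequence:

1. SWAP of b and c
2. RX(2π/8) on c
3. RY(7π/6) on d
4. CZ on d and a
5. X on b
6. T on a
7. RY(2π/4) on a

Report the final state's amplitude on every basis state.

The final amplitudes are 0 on |0000>, 0 on |0001>, 0 on |0010>, 0 on |0011>, (1 - sqrt(3))*sqrt(sqrt(2) + 2)/8 on |0100>, (1 + sqrt(3))*sqrt(sqrt(2) + 2)/8 on |0101>, -I*sqrt(2 - sqrt(2))/8 + sqrt(3)*I*sqrt(2 - sqrt(2))/8 on |0110>, -sqrt(3)*I*sqrt(2 - sqrt(2))/8 - I*sqrt(2 - sqrt(2))/8 on |0111>, 0 on |1000>, 0 on |1001>, 0 on |1010>, 0 on |1011>, (1 - sqrt(3))*sqrt(sqrt(2) + 2)/8 on |1100>, (1 + sqrt(3))*sqrt(sqrt(2) + 2)/8 on |1101>, -I*sqrt(2 - sqrt(2))/8 + sqrt(3)*I*sqrt(2 - sqrt(2))/8 on |1110>, -sqrt(3)*I*sqrt(2 - sqrt(2))/8 - I*sqrt(2 - sqrt(2))/8 on |1111>.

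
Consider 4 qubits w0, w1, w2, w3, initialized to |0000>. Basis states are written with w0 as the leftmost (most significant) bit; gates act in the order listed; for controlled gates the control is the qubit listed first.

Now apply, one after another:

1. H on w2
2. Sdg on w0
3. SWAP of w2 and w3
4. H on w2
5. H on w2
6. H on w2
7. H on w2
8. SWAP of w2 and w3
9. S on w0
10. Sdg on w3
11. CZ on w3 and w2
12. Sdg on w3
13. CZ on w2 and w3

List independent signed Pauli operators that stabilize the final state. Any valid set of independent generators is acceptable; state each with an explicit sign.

The stabilizer group can be generated by +IIXI, +ZIII, +IZII, +IIIZ, among other valid generating sets.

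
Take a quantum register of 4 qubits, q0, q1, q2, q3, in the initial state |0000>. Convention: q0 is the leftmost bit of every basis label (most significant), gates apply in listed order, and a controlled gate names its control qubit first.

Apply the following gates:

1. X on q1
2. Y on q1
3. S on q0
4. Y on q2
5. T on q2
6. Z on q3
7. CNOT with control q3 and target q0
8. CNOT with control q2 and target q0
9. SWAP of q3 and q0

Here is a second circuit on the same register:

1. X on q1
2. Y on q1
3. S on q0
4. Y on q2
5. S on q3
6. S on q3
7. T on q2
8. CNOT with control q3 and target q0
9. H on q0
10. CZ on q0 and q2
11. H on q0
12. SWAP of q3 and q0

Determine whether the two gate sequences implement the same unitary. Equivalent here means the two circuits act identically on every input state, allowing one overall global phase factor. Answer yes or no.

Yes, they are equivalent — the unitaries differ by at most a global phase.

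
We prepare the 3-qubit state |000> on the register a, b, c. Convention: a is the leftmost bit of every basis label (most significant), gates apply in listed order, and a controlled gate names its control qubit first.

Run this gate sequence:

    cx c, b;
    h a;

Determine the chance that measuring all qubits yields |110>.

A full measurement returns |110> with probability 0.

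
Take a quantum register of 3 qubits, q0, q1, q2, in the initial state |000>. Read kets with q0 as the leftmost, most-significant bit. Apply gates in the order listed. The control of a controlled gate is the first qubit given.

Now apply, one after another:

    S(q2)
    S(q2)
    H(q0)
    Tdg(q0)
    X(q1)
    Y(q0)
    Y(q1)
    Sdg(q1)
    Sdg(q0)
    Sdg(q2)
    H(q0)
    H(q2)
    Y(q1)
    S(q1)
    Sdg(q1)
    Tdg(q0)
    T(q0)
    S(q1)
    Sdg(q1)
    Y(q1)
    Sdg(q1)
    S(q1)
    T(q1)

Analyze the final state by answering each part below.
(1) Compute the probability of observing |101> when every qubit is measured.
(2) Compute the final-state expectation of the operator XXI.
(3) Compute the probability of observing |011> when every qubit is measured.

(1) A full measurement returns |101> with probability sqrt(2)/8 + 1/4. Key observation: steps 13-20 multiply out to the identity, so the circuit reduces to the remaining gates.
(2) In the final state, XXI has expectation 0.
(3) A full measurement returns |011> with probability 0.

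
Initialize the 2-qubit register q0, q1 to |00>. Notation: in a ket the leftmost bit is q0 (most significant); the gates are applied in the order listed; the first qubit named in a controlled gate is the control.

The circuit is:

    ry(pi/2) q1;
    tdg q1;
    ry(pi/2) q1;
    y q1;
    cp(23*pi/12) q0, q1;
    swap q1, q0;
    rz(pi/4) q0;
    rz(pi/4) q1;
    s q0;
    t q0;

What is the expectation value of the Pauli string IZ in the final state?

The expectation value of IZ is 1.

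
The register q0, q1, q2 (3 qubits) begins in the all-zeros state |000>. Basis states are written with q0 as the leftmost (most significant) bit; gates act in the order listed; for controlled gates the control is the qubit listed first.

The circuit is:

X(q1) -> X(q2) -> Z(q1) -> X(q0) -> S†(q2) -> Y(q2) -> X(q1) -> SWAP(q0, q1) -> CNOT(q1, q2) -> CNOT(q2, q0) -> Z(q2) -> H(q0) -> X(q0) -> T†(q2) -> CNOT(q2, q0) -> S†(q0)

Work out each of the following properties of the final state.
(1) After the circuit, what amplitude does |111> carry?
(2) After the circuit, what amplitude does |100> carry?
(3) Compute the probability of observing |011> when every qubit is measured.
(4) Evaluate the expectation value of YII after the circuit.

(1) |111> carries amplitude -sqrt(2)*exp(I*pi/4)/2 in the final state.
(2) The amplitude on |100> is 0.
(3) Outcome |011> occurs with probability 1/2.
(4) The observable YII averages to 1.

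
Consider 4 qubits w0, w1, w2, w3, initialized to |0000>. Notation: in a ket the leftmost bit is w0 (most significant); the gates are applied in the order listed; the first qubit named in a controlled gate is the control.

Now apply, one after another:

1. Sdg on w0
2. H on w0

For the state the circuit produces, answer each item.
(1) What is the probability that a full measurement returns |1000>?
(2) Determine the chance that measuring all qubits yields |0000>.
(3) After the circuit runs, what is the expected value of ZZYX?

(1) A full measurement returns |1000> with probability 1/2.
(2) The probability of measuring |0000> is 1/2.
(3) The expectation value of ZZYX is 0.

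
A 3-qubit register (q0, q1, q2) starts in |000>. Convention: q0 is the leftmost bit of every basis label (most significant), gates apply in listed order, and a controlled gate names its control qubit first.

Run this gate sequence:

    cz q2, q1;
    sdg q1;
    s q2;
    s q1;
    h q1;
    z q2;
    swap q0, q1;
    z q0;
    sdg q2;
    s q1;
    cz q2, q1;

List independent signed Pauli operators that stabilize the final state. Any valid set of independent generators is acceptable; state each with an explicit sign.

The stabilizer group can be generated by -XII, +IZI, +IIZ, among other valid generating sets.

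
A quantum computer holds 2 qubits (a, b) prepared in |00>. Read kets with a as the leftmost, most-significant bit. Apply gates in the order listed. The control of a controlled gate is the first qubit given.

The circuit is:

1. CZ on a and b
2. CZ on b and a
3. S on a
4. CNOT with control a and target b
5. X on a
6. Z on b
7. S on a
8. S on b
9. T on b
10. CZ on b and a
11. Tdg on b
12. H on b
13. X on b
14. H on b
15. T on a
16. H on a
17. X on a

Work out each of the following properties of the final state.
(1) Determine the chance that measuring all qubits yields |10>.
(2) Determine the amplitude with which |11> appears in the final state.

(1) The probability of measuring |10> is 1/2.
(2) The amplitude on |11> is 0.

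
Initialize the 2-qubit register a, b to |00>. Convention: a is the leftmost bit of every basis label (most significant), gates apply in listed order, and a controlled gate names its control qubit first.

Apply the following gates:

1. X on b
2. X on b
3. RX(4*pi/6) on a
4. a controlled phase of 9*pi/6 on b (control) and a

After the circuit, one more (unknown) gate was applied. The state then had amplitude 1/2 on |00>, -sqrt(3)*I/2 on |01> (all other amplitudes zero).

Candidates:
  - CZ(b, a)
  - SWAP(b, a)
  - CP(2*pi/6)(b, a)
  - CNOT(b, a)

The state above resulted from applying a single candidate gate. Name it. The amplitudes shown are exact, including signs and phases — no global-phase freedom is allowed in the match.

It was SWAP(b, a) that produced the state shown. Key observation: the block from step 1 through step 2 cancels to the identity and can be dropped.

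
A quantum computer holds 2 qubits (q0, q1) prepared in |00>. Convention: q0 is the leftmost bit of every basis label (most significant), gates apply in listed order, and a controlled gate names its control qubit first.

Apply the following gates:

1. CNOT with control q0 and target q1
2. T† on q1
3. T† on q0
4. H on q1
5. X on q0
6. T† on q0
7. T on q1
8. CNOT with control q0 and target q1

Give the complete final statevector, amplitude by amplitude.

The resulting statevector has amplitude 0 on |00>, 0 on |01>, sqrt(2)/2 on |10>, -sqrt(2)*exp(3*I*pi/4)/2 on |11>.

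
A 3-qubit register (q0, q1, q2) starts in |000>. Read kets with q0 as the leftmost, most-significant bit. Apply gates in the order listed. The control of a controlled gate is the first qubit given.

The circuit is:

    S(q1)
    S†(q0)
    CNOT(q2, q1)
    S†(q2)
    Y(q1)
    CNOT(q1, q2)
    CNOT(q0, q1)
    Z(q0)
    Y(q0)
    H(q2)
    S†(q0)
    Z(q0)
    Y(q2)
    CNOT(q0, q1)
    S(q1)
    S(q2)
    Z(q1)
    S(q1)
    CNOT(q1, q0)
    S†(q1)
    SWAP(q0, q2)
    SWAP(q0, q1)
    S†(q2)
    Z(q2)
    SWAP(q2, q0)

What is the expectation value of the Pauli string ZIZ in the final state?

In the final state, ZIZ has expectation -1.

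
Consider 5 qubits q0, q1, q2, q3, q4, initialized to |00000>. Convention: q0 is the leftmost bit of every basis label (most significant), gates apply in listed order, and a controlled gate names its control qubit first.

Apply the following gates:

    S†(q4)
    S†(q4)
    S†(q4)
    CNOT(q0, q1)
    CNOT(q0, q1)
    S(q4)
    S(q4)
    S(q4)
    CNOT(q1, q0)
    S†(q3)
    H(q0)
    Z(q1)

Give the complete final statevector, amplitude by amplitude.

The resulting statevector has amplitude sqrt(2)/2 on |00000>, sqrt(2)/2 on |10000>, and 0 on every other basis state. Key observation: the block from step 1 through step 8 cancels to the identity and can be dropped.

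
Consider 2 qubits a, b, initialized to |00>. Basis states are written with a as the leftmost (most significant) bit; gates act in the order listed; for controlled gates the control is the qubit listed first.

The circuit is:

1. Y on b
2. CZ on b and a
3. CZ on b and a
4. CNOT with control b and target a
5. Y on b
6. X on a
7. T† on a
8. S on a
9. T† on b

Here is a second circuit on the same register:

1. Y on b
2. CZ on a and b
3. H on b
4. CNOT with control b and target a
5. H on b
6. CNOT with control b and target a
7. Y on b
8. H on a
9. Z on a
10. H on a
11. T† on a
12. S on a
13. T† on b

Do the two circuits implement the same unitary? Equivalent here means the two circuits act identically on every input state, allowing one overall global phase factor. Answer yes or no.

No — the two circuits implement different unitaries, even allowing a global phase.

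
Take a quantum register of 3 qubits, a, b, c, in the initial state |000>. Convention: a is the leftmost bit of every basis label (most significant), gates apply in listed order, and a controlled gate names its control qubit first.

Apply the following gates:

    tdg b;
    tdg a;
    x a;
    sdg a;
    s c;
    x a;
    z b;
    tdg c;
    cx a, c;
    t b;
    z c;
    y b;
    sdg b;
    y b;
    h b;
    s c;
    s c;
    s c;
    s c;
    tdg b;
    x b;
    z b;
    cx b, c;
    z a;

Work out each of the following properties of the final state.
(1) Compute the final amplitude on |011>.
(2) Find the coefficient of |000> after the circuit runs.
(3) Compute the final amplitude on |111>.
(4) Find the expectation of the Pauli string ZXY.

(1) |011> carries amplitude sqrt(2)/2 in the final state. Key observation: steps 16-19 multiply out to the identity, so the circuit reduces to the remaining gates.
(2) |000> carries amplitude sqrt(2)*exp(3*I*pi/4)/2 in the final state.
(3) The amplitude on |111> is 0.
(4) The expectation value of ZXY is -sqrt(2)/2.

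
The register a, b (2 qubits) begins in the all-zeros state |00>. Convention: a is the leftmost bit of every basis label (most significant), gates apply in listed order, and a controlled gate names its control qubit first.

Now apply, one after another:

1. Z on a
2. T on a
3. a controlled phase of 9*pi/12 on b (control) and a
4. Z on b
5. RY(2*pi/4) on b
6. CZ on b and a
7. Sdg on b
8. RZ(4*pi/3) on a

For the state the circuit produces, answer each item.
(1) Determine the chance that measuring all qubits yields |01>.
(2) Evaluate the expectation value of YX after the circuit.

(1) The probability of measuring |01> is 1/2.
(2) The observable YX averages to 0.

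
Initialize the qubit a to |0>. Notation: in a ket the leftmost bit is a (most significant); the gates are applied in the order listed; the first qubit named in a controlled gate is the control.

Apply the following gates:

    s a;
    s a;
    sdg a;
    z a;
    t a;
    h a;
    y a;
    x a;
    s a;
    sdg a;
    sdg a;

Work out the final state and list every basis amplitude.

The resulting statevector has amplitude sqrt(2)*I/2 on |0>, -sqrt(2)/2 on |1>.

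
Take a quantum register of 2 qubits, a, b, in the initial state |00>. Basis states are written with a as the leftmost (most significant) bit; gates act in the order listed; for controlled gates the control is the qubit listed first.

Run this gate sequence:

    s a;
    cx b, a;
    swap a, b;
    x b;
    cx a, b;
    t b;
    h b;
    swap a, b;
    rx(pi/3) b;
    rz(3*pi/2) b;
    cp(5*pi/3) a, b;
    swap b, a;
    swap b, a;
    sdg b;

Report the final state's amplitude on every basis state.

The final amplitudes are -sqrt(6)*I/4 on |00>, sqrt(2)/4 on |01>, sqrt(6)*I/4 on |10>, sqrt(2)*exp(2*I*pi/3)/4 on |11>. Key observation: gates 12-13 undo each other exactly, leaving only the rest of the circuit to track.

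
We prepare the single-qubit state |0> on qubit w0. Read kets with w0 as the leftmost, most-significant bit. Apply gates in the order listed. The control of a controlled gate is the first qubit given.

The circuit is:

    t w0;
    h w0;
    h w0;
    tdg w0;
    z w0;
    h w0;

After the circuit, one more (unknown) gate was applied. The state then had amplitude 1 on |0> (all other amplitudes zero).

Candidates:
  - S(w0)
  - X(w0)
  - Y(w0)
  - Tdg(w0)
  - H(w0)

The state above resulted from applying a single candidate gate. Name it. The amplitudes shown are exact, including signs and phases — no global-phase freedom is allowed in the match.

The applied gate was H(w0). Key observation: gates 2-3 undo each other exactly, leaving only the rest of the circuit to track.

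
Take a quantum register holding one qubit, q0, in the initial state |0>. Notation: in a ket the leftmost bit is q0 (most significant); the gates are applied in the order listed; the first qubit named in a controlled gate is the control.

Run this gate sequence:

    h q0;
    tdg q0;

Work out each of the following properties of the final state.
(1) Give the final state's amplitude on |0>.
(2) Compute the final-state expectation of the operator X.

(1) The final state's coefficient on |0> equals sqrt(2)/2.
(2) The expectation value of X is sqrt(2)/2.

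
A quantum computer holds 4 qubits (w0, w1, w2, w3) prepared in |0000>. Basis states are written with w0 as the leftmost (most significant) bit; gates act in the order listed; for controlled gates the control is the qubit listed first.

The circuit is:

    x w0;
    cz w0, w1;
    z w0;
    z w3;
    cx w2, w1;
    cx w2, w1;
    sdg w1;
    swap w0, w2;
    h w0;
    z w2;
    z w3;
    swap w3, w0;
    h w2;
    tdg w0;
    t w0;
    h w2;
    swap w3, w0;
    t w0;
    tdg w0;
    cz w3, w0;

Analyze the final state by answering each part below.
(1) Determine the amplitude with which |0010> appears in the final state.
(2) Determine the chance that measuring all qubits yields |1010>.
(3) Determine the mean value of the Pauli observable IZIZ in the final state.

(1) The final state's coefficient on |0010> equals sqrt(2)/2.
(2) Outcome |1010> occurs with probability 1/2.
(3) In the final state, IZIZ has expectation 1.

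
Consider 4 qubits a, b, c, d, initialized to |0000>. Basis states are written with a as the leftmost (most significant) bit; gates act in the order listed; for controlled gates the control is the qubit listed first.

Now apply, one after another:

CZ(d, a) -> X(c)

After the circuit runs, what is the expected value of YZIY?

The observable YZIY averages to 0.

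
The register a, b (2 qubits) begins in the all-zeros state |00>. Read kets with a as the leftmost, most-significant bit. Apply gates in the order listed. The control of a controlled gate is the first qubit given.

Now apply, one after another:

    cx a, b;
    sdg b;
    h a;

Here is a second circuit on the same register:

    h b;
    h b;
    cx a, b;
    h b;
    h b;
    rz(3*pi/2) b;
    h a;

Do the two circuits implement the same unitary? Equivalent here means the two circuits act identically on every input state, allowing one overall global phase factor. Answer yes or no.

Yes: on every input state the two circuits agree up to one overall phase factor.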